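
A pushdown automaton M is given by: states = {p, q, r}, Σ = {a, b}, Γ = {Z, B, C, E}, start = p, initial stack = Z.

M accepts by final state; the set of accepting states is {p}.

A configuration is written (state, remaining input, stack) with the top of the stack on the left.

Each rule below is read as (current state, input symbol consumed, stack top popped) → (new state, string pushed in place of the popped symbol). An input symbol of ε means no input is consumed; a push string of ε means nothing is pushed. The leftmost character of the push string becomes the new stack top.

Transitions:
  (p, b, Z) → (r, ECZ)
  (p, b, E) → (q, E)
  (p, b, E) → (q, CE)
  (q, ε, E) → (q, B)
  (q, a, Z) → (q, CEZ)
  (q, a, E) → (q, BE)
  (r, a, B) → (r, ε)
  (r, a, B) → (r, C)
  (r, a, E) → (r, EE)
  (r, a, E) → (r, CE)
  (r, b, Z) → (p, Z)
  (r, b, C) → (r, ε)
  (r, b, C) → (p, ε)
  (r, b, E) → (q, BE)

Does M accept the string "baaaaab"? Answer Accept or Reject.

Accept

One accepting computation: (p, baaaaab, Z) ⊢ (r, aaaaab, ECZ) ⊢ (r, aaaab, EECZ) ⊢ (r, aaab, EEECZ) ⊢ (r, aab, EEEECZ) ⊢ (r, ab, EEEEECZ) ⊢ (r, b, CEEEEECZ) ⊢ (p, ε, EEEEECZ)
All input consumed and state p ∈ F.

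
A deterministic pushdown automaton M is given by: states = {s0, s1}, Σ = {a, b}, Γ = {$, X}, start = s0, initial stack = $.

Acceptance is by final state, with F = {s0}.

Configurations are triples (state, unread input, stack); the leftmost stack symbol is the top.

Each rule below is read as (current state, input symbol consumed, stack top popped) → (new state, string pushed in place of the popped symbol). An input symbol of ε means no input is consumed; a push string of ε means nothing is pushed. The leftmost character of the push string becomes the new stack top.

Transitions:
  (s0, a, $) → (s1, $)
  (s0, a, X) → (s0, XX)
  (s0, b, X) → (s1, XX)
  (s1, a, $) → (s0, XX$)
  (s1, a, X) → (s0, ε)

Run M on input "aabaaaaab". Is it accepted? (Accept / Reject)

(s0, aabaaaaab, $)
  read a, top $: go to s1, push $ → (s1, abaaaaab, $)
  read a, top $: go to s0, push XX$ → (s0, baaaaab, XX$)
  read b, top X: go to s1, push XX → (s1, aaaaab, XXX$)
  read a, top X: go to s0, push ε → (s0, aaaab, XX$)
  read a, top X: go to s0, push XX → (s0, aaab, XXX$)
  read a, top X: go to s0, push XX → (s0, aab, XXXX$)
  read a, top X: go to s0, push XX → (s0, ab, XXXXX$)
  read a, top X: go to s0, push XX → (s0, b, XXXXXX$)
  read b, top X: go to s1, push XX → (s1, ε, XXXXXXX$)
All input consumed; state s1 ∉ F and no further ε-move applies.

Reject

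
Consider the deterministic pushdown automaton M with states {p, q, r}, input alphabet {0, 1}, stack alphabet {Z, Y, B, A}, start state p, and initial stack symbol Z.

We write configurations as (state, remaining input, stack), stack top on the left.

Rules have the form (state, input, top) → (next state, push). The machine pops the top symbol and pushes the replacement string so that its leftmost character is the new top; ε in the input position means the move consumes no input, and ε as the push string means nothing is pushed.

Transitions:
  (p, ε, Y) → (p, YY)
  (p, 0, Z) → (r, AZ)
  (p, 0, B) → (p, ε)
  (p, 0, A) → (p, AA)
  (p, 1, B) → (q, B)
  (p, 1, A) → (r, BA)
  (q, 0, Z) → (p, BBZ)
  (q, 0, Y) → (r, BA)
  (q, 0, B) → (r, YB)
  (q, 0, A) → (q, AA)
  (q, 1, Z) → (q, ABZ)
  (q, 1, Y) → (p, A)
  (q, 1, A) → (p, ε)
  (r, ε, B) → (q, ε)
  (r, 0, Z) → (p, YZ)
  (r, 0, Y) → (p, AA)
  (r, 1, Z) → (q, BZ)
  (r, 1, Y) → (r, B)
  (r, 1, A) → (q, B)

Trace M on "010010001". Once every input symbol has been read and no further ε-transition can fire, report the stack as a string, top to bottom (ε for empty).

(p, 010010001, Z)
  read 0, top Z: go to r, push AZ → (r, 10010001, AZ)
  read 1, top A: go to q, push B → (q, 0010001, BZ)
  read 0, top B: go to r, push YB → (r, 010001, YBZ)
  read 0, top Y: go to p, push AA → (p, 10001, AABZ)
  read 1, top A: go to r, push BA → (r, 0001, BAABZ)
  ε-move, top B: go to q, push ε → (q, 0001, AABZ)
  read 0, top A: go to q, push AA → (q, 001, AAABZ)
  read 0, top A: go to q, push AA → (q, 01, AAAABZ)
  read 0, top A: go to q, push AA → (q, 1, AAAAABZ)
  read 1, top A: go to p, push ε → (p, ε, AAAABZ)
All input consumed in state p with stack AAAABZ.

AAAABZ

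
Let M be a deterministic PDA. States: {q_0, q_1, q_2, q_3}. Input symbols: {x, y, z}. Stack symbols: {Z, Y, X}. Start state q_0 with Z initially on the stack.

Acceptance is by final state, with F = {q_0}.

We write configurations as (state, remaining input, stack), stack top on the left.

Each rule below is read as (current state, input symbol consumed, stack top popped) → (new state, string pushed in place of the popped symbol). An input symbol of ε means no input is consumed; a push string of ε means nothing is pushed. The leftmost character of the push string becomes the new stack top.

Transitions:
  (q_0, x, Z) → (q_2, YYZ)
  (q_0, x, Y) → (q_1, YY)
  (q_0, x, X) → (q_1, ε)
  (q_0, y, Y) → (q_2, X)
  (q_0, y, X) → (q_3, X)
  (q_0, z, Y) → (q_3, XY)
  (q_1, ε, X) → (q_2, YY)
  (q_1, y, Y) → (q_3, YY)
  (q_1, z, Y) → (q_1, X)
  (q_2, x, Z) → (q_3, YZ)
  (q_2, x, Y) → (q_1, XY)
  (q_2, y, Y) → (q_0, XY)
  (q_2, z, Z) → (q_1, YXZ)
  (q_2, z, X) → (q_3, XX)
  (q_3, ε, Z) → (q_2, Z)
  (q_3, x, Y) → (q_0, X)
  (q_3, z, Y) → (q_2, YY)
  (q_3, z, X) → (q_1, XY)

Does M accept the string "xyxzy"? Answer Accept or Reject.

(q_0, xyxzy, Z) ⊢ (q_2, yxzy, YYZ) ⊢ (q_0, xzy, XYYZ) ⊢ (q_1, zy, YYZ) ⊢ (q_1, y, XYZ) ⊢ (q_2, y, YYYZ) ⊢ (q_0, ε, XYYYZ)
All input consumed; state q_0 ∈ F.

Accept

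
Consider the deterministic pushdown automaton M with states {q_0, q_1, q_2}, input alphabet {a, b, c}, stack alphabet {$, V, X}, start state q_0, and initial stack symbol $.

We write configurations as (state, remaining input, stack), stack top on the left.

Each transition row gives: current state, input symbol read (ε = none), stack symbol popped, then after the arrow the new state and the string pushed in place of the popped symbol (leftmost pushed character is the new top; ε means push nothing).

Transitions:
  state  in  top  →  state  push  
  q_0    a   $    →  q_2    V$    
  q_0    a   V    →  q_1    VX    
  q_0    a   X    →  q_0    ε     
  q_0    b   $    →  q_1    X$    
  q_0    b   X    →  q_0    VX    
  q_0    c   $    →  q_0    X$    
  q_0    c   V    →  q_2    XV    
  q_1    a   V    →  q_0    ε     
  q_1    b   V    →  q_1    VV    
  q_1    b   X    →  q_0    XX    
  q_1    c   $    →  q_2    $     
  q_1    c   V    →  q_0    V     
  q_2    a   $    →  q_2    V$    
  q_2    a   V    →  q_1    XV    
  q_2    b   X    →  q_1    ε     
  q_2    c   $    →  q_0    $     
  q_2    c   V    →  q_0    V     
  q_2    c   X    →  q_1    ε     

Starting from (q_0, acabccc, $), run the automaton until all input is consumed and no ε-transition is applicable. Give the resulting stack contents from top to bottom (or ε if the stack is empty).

VVX$

(q_0, acabccc, $)
  read a, top $: go to q_2, push V$ → (q_2, cabccc, V$)
  read c, top V: go to q_0, push V → (q_0, abccc, V$)
  read a, top V: go to q_1, push VX → (q_1, bccc, VX$)
  read b, top V: go to q_1, push VV → (q_1, ccc, VVX$)
  read c, top V: go to q_0, push V → (q_0, cc, VVX$)
  read c, top V: go to q_2, push XV → (q_2, c, XVVX$)
  read c, top X: go to q_1, push ε → (q_1, ε, VVX$)
All input consumed in state q_1 with stack VVX$.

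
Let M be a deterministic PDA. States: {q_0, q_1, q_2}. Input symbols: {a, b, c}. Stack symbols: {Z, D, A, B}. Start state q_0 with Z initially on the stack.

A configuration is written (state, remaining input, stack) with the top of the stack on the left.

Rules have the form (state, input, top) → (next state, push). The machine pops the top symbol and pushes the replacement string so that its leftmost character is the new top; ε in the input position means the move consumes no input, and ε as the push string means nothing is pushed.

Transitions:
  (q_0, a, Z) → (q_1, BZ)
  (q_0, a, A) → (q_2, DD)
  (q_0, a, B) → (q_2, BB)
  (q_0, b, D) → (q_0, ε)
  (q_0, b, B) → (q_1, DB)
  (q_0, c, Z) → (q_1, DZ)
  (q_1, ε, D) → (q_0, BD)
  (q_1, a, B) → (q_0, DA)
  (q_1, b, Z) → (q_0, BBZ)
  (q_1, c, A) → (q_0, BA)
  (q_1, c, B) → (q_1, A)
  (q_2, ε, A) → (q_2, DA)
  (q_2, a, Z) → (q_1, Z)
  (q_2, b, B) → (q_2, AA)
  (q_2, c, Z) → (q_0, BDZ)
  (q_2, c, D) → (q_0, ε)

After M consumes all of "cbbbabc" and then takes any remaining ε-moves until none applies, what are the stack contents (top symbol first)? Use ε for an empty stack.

(q_0, cbbbabc, Z) ⊢ (q_1, bbbabc, DZ) ⊢ (q_0, bbbabc, BDZ) ⊢ (q_1, bbabc, DBDZ) ⊢ (q_0, bbabc, BDBDZ) ⊢ (q_1, babc, DBDBDZ) ⊢ (q_0, babc, BDBDBDZ) ⊢ (q_1, abc, DBDBDBDZ) ⊢ (q_0, abc, BDBDBDBDZ) ⊢ (q_2, bc, BBDBDBDBDZ) ⊢ (q_2, c, AABDBDBDBDZ) ⊢ (q_2, c, DAABDBDBDBDZ) ⊢ (q_0, ε, AABDBDBDBDZ)
All input consumed in state q_0 with stack AABDBDBDBDZ.

AABDBDBDBDZ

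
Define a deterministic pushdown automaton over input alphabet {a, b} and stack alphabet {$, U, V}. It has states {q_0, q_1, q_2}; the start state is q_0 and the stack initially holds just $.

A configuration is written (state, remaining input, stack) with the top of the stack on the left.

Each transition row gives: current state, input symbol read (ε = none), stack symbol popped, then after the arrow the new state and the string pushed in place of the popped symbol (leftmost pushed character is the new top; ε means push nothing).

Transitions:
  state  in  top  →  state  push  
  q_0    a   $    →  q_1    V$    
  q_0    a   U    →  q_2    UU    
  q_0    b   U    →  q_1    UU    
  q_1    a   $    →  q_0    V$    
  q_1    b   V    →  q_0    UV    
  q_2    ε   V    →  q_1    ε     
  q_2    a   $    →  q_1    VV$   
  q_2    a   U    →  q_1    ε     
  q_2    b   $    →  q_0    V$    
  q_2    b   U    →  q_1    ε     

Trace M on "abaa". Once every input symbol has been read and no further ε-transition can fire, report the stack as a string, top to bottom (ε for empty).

UV$

(q_0, abaa, $) ⊢ (q_1, baa, V$) ⊢ (q_0, aa, UV$) ⊢ (q_2, a, UUV$) ⊢ (q_1, ε, UV$)
All input consumed in state q_1 with stack UV$.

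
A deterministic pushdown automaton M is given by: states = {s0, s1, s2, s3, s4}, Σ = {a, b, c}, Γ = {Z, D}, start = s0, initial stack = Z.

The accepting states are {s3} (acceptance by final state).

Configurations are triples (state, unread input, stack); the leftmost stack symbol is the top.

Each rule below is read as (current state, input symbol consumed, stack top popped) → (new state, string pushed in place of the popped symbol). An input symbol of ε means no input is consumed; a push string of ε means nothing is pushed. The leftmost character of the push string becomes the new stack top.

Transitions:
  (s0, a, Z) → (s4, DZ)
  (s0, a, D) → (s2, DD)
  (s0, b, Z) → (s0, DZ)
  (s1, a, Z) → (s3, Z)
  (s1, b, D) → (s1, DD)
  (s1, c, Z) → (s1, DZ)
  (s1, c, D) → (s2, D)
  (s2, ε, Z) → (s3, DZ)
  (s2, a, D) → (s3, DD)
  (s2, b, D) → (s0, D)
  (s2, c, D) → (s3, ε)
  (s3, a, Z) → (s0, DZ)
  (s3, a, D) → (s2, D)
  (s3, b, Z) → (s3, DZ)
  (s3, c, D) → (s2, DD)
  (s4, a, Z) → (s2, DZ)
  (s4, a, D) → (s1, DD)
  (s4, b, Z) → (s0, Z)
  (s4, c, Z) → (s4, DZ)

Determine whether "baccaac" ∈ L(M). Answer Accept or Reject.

(s0, baccaac, Z)
  read b, top Z: go to s0, push DZ → (s0, accaac, DZ)
  read a, top D: go to s2, push DD → (s2, ccaac, DDZ)
  read c, top D: go to s3, push ε → (s3, caac, DZ)
  read c, top D: go to s2, push DD → (s2, aac, DDZ)
  read a, top D: go to s3, push DD → (s3, ac, DDDZ)
  read a, top D: go to s2, push D → (s2, c, DDDZ)
  read c, top D: go to s3, push ε → (s3, ε, DDZ)
All input consumed; state s3 ∈ F.

Accept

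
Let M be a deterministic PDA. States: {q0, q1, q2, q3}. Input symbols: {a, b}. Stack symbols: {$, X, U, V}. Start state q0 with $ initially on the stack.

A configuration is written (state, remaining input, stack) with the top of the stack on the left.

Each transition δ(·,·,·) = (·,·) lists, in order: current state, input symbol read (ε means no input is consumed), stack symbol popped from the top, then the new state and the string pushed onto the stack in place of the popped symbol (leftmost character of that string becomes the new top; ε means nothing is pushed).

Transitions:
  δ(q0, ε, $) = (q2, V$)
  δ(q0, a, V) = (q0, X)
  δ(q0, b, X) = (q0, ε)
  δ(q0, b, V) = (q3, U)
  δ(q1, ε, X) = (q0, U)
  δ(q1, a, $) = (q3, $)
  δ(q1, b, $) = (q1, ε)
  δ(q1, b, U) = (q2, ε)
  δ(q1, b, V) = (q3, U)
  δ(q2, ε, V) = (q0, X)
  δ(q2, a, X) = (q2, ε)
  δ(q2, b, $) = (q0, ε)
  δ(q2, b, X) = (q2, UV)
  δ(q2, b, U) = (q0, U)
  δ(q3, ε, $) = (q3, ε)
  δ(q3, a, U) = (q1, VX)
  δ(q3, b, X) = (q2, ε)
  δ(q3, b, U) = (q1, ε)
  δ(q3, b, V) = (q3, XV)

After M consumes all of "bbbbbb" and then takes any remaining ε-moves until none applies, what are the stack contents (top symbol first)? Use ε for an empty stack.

X$

(q0, bbbbbb, $) ⊢ (q2, bbbbbb, V$) ⊢ (q0, bbbbbb, X$) ⊢ (q0, bbbbb, $) ⊢ (q2, bbbbb, V$) ⊢ (q0, bbbbb, X$) ⊢ (q0, bbbb, $) ⊢ (q2, bbbb, V$) ⊢ (q0, bbbb, X$) ⊢ (q0, bbb, $) ⊢ (q2, bbb, V$) ⊢ (q0, bbb, X$) ⊢ (q0, bb, $) ⊢ (q2, bb, V$) ⊢ (q0, bb, X$) ⊢ (q0, b, $) ⊢ (q2, b, V$) ⊢ (q0, b, X$) ⊢ (q0, ε, $) ⊢ (q2, ε, V$) ⊢ (q0, ε, X$)
All input consumed in state q0 with stack X$.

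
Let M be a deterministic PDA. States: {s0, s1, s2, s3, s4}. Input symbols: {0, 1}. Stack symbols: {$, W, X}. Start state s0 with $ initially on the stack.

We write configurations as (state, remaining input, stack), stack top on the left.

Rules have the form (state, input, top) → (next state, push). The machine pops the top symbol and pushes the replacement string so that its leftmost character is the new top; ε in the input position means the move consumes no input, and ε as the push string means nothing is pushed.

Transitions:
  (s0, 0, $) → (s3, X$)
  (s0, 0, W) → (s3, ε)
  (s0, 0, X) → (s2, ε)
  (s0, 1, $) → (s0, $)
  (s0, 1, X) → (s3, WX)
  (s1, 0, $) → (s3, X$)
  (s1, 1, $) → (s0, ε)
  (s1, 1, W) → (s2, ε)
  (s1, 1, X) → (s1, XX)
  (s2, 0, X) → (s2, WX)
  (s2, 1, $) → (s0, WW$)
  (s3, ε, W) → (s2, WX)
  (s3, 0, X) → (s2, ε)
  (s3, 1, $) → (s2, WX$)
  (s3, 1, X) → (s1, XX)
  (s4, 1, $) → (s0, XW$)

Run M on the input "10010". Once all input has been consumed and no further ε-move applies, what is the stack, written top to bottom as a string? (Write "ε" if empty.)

WX$

(s0, 10010, $) ⊢ (s0, 0010, $) ⊢ (s3, 010, X$) ⊢ (s2, 10, $) ⊢ (s0, 0, WW$) ⊢ (s3, ε, W$) ⊢ (s2, ε, WX$)
All input consumed in state s2 with stack WX$.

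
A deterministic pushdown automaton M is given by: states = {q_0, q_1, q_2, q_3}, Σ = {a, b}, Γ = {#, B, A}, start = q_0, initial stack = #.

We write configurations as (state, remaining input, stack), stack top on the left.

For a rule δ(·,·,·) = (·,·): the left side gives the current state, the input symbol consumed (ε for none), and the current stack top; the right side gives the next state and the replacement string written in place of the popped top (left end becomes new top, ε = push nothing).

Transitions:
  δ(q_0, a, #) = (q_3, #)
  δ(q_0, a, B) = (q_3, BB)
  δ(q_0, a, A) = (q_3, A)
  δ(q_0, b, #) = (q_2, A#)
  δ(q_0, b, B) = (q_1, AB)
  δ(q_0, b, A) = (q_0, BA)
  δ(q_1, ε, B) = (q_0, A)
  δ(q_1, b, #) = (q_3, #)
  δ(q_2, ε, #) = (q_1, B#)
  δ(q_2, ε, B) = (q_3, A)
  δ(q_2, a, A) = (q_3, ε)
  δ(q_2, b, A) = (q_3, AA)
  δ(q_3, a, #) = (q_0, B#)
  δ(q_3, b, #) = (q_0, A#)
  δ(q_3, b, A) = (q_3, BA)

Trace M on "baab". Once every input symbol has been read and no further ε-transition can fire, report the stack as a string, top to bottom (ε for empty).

(q_0, baab, #)
  read b, top #: go to q_2, push A# → (q_2, aab, A#)
  read a, top A: go to q_3, push ε → (q_3, ab, #)
  read a, top #: go to q_0, push B# → (q_0, b, B#)
  read b, top B: go to q_1, push AB → (q_1, ε, AB#)
All input consumed in state q_1 with stack AB#.

AB#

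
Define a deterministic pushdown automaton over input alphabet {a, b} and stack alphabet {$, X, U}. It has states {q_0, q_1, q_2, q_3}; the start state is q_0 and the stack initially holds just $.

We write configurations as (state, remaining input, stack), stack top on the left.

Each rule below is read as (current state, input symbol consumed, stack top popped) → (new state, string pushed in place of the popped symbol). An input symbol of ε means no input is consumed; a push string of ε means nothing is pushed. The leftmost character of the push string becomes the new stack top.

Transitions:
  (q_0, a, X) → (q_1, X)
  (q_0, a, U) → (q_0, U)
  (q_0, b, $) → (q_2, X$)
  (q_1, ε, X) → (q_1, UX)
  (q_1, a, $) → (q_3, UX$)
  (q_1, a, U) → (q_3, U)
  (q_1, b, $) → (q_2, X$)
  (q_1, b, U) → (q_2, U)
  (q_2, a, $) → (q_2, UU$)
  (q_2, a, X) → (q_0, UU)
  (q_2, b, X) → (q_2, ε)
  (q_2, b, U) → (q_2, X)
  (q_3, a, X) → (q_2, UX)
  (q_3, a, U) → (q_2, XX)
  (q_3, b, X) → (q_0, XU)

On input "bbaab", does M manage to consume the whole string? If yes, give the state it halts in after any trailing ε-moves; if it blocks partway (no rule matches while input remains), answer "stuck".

(q_0, bbaab, $)
  read b, top $: go to q_2, push X$ → (q_2, baab, X$)
  read b, top X: go to q_2, push ε → (q_2, aab, $)
  read a, top $: go to q_2, push UU$ → (q_2, ab, UU$)
No transition for (q_2, a, top U); M blocks with input ab remaining.

stuck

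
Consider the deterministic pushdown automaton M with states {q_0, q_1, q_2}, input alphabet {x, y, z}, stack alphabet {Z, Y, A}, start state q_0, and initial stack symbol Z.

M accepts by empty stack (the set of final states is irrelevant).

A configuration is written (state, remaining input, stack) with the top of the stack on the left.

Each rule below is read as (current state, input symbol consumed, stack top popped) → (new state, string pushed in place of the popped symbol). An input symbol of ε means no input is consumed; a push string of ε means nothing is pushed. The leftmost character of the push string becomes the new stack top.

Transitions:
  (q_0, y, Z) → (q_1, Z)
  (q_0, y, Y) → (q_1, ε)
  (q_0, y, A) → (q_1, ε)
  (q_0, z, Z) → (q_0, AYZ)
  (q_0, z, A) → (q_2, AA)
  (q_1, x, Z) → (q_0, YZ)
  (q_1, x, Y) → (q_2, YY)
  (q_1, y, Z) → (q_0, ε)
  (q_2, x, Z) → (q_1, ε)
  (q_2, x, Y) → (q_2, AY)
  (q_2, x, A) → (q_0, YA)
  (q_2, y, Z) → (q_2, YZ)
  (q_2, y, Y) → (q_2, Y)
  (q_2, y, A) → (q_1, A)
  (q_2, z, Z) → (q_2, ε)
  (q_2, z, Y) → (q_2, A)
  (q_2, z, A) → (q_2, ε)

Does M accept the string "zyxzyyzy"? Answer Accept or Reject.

(q_0, zyxzyyzy, Z) ⊢ (q_0, yxzyyzy, AYZ) ⊢ (q_1, xzyyzy, YZ) ⊢ (q_2, zyyzy, YYZ) ⊢ (q_2, yyzy, AYZ) ⊢ (q_1, yzy, AYZ)
No transition applies at (q_1, yzy, AYZ); input not fully consumed.

Reject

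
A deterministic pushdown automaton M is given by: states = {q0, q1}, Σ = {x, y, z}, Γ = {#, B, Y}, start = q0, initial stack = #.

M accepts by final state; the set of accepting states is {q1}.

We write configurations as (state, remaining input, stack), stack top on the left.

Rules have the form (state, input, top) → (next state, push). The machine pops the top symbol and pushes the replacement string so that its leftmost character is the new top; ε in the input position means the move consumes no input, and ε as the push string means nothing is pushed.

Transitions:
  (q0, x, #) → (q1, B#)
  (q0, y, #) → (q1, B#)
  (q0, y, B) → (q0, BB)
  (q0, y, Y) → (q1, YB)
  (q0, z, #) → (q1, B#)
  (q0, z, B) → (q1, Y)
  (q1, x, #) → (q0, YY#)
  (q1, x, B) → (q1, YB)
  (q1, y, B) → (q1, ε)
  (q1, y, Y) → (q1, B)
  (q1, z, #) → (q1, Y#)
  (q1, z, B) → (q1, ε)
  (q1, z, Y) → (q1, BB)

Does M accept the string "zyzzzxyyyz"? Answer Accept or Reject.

Accept

(q0, zyzzzxyyyz, #)
  read z, top #: go to q1, push B# → (q1, yzzzxyyyz, B#)
  read y, top B: go to q1, push ε → (q1, zzzxyyyz, #)
  read z, top #: go to q1, push Y# → (q1, zzxyyyz, Y#)
  read z, top Y: go to q1, push BB → (q1, zxyyyz, BB#)
  read z, top B: go to q1, push ε → (q1, xyyyz, B#)
  read x, top B: go to q1, push YB → (q1, yyyz, YB#)
  read y, top Y: go to q1, push B → (q1, yyz, BB#)
  read y, top B: go to q1, push ε → (q1, yz, B#)
  read y, top B: go to q1, push ε → (q1, z, #)
  read z, top #: go to q1, push Y# → (q1, ε, Y#)
All input consumed; state q1 ∈ F.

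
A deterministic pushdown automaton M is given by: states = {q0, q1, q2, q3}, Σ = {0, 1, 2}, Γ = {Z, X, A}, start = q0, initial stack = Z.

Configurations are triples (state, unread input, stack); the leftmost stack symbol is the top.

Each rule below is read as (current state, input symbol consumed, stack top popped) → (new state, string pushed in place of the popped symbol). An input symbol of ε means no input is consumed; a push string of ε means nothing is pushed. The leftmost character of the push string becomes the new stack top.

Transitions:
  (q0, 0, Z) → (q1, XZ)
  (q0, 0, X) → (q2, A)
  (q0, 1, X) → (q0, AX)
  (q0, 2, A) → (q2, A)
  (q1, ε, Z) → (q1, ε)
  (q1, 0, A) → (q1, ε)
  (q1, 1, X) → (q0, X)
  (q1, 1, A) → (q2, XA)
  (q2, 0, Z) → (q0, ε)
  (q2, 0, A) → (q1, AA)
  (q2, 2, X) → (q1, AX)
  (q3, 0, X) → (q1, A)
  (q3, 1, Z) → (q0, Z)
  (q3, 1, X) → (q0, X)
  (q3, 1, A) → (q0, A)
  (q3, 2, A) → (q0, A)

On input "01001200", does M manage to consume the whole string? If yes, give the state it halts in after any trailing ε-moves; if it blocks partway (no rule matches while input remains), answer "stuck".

stuck

(q0, 01001200, Z)
  read 0, top Z: go to q1, push XZ → (q1, 1001200, XZ)
  read 1, top X: go to q0, push X → (q0, 001200, XZ)
  read 0, top X: go to q2, push A → (q2, 01200, AZ)
  read 0, top A: go to q1, push AA → (q1, 1200, AAZ)
  read 1, top A: go to q2, push XA → (q2, 200, XAAZ)
  read 2, top X: go to q1, push AX → (q1, 00, AXAAZ)
  read 0, top A: go to q1, push ε → (q1, 0, XAAZ)
No transition for (q1, 0, top X); M blocks with input 0 remaining.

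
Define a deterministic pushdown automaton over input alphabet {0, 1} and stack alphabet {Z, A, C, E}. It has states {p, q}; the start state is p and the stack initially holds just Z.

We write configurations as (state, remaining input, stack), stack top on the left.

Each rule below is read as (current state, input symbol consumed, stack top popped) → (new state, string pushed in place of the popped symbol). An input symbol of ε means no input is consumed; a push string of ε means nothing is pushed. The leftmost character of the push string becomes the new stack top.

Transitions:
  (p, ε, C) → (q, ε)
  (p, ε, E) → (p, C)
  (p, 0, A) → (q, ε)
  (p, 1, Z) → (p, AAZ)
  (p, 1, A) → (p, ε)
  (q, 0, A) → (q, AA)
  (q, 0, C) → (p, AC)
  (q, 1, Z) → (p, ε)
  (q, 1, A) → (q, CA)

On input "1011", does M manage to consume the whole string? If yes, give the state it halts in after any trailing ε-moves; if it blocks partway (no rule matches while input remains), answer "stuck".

(p, 1011, Z) ⊢ (p, 011, AAZ) ⊢ (q, 11, AZ) ⊢ (q, 1, CAZ)
No transition for (q, 1, top C); M blocks with input 1 remaining.

stuck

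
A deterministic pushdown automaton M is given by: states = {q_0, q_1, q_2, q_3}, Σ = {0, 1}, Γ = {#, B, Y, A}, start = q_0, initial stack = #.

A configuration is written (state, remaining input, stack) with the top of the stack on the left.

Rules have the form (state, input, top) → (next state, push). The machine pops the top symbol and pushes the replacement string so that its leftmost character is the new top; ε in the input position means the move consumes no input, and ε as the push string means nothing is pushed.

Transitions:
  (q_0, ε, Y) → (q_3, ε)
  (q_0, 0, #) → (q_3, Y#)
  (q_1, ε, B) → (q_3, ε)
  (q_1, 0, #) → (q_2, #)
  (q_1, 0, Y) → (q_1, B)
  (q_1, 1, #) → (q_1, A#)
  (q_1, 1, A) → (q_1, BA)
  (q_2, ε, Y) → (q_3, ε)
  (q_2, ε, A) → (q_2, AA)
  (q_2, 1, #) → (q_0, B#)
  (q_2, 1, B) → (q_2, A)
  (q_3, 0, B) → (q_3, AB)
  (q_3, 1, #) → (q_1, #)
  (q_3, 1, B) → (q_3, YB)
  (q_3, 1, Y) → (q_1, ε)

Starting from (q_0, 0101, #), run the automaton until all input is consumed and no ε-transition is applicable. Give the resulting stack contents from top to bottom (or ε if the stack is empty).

B#

(q_0, 0101, #)
  read 0, top #: go to q_3, push Y# → (q_3, 101, Y#)
  read 1, top Y: go to q_1, push ε → (q_1, 01, #)
  read 0, top #: go to q_2, push # → (q_2, 1, #)
  read 1, top #: go to q_0, push B# → (q_0, ε, B#)
All input consumed in state q_0 with stack B#.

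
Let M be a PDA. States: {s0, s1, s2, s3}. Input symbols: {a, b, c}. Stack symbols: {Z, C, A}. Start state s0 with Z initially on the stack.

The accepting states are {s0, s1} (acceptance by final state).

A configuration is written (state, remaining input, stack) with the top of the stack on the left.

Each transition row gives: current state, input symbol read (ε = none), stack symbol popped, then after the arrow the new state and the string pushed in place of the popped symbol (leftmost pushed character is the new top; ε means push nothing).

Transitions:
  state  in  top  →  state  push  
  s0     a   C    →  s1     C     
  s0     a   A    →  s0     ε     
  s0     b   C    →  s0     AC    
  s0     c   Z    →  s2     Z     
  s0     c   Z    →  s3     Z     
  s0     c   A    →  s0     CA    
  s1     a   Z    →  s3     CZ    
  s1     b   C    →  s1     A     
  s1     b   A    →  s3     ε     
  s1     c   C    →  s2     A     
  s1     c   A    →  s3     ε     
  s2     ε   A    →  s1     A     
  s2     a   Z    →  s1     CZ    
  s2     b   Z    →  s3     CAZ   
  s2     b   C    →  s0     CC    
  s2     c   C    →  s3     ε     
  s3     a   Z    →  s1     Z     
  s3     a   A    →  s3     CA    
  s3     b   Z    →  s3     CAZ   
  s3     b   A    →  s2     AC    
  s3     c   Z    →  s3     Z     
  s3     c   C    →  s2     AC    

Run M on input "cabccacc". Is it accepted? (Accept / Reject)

Reject

No computation consumes all input and reaches a final state.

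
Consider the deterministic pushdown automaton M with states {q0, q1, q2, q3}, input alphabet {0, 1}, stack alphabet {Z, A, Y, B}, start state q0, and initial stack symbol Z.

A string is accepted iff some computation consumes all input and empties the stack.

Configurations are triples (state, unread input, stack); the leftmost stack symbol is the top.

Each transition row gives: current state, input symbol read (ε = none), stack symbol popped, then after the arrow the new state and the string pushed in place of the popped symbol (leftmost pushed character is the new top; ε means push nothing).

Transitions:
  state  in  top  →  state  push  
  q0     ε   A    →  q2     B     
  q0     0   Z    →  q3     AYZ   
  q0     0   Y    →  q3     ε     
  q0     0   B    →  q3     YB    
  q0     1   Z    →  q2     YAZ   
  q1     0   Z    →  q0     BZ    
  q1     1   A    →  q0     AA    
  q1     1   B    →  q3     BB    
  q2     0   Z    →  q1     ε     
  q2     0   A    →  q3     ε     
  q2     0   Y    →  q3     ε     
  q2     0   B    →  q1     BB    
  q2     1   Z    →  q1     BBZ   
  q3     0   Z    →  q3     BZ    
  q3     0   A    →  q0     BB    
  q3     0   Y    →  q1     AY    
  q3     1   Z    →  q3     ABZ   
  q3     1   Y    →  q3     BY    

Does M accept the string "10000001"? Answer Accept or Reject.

Reject

(q0, 10000001, Z)
  read 1, top Z: go to q2, push YAZ → (q2, 0000001, YAZ)
  read 0, top Y: go to q3, push ε → (q3, 000001, AZ)
  read 0, top A: go to q0, push BB → (q0, 00001, BBZ)
  read 0, top B: go to q3, push YB → (q3, 0001, YBBZ)
  read 0, top Y: go to q1, push AY → (q1, 001, AYBBZ)
No transition applies at (q1, 001, AYBBZ); input not fully consumed.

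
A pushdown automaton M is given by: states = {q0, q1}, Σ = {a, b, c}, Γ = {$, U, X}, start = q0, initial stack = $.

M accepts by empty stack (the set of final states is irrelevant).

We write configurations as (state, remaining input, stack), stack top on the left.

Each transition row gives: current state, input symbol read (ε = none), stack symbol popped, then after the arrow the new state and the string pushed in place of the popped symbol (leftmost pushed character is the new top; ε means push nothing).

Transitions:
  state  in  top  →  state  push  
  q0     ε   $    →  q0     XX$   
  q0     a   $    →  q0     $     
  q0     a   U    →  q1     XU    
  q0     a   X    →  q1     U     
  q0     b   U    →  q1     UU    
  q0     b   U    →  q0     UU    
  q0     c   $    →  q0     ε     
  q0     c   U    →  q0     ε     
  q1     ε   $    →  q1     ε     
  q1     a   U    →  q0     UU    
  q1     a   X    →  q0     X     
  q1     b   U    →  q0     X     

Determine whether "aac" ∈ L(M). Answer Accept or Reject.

One accepting computation: (q0, aac, $) ⊢ (q0, ac, $) ⊢ (q0, c, $) ⊢ (q0, ε, ε)
All input consumed and the stack is empty.

Accept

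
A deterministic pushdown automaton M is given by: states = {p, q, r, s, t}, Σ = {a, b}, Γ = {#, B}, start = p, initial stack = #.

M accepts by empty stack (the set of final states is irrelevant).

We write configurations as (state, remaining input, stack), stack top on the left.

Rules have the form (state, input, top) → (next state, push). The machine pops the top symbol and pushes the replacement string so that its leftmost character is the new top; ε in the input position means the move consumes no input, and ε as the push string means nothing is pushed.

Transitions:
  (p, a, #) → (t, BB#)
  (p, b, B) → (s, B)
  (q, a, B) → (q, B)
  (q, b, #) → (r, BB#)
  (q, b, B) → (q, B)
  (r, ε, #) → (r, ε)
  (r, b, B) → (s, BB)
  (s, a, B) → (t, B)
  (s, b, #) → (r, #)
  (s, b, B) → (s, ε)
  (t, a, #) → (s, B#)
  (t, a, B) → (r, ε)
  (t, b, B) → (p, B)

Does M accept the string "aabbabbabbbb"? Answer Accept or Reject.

Accept

(p, aabbabbabbbb, #)
  read a, top #: go to t, push BB# → (t, abbabbabbbb, BB#)
  read a, top B: go to r, push ε → (r, bbabbabbbb, B#)
  read b, top B: go to s, push BB → (s, babbabbbb, BB#)
  read b, top B: go to s, push ε → (s, abbabbbb, B#)
  read a, top B: go to t, push B → (t, bbabbbb, B#)
  read b, top B: go to p, push B → (p, babbbb, B#)
  read b, top B: go to s, push B → (s, abbbb, B#)
  read a, top B: go to t, push B → (t, bbbb, B#)
  read b, top B: go to p, push B → (p, bbb, B#)
  read b, top B: go to s, push B → (s, bb, B#)
  read b, top B: go to s, push ε → (s, b, #)
  read b, top #: go to r, push # → (r, ε, #)
  ε-move, top #: go to r, push ε → (r, ε, ε)
All input consumed and the stack is empty.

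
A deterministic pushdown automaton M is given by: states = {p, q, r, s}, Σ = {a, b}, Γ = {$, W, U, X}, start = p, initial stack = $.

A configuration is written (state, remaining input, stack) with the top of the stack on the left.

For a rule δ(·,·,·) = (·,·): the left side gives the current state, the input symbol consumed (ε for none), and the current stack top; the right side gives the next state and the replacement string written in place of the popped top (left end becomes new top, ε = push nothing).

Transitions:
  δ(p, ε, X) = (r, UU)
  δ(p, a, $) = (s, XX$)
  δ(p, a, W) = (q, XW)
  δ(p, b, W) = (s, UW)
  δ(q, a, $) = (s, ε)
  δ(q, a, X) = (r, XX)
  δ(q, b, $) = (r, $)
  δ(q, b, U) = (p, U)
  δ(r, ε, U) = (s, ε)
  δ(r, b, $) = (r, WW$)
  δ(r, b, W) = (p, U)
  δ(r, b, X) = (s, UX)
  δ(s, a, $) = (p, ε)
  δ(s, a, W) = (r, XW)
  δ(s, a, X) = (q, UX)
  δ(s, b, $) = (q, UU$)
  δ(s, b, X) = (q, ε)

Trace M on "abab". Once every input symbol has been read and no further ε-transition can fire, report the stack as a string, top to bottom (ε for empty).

(p, abab, $)
  read a, top $: go to s, push XX$ → (s, bab, XX$)
  read b, top X: go to q, push ε → (q, ab, X$)
  read a, top X: go to r, push XX → (r, b, XX$)
  read b, top X: go to s, push UX → (s, ε, UXX$)
All input consumed in state s with stack UXX$.

UXX$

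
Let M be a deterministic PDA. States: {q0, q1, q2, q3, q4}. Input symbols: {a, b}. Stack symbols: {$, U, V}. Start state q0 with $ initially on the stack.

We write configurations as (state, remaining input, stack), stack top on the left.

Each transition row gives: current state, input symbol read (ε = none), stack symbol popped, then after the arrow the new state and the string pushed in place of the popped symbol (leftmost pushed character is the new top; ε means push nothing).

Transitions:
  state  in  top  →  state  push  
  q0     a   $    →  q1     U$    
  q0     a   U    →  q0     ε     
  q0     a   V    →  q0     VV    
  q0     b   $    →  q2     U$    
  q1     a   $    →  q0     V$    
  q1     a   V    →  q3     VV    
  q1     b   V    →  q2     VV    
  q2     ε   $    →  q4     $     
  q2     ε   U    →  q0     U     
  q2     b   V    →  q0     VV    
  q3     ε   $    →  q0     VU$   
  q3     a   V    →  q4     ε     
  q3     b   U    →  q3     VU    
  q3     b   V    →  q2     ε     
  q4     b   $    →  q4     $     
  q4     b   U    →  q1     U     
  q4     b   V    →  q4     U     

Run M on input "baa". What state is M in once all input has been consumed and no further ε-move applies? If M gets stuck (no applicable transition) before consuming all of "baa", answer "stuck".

q1

(q0, baa, $) ⊢ (q2, aa, U$) ⊢ (q0, aa, U$) ⊢ (q0, a, $) ⊢ (q1, ε, U$)
All input consumed; M is in state q1.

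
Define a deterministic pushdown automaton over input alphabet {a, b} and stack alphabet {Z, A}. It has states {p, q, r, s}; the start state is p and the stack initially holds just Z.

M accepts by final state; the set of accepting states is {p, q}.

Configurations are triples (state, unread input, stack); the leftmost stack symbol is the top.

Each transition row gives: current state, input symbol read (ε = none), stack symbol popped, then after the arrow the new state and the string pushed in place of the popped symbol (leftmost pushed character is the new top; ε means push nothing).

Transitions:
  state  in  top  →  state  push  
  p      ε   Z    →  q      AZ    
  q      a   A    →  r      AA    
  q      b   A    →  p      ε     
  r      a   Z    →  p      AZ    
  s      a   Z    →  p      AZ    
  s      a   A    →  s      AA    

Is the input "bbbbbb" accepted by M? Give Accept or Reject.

Accept

(p, bbbbbb, Z) ⊢ (q, bbbbbb, AZ) ⊢ (p, bbbbb, Z) ⊢ (q, bbbbb, AZ) ⊢ (p, bbbb, Z) ⊢ (q, bbbb, AZ) ⊢ (p, bbb, Z) ⊢ (q, bbb, AZ) ⊢ (p, bb, Z) ⊢ (q, bb, AZ) ⊢ (p, b, Z) ⊢ (q, b, AZ) ⊢ (p, ε, Z)
All input consumed; state p ∈ F.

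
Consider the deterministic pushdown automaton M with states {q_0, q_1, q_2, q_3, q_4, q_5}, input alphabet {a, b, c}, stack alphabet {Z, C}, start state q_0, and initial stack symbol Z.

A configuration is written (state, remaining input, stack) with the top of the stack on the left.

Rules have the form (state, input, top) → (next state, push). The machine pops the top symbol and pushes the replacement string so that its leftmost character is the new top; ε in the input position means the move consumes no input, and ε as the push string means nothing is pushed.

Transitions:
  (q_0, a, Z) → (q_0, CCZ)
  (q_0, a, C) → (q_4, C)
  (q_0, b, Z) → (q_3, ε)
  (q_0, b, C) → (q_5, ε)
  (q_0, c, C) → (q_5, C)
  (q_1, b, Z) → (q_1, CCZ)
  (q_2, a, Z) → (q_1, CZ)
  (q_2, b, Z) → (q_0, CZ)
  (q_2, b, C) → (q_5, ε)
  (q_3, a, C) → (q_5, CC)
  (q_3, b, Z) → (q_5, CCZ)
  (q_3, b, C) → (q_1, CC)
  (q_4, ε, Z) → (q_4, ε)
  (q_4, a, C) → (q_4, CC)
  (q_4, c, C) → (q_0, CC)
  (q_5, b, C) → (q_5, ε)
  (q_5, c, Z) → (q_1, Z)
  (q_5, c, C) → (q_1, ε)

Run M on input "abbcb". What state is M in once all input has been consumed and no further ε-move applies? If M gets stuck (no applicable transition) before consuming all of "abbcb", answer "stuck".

(q_0, abbcb, Z) ⊢ (q_0, bbcb, CCZ) ⊢ (q_5, bcb, CZ) ⊢ (q_5, cb, Z) ⊢ (q_1, b, Z) ⊢ (q_1, ε, CCZ)
All input consumed; M is in state q_1.

q_1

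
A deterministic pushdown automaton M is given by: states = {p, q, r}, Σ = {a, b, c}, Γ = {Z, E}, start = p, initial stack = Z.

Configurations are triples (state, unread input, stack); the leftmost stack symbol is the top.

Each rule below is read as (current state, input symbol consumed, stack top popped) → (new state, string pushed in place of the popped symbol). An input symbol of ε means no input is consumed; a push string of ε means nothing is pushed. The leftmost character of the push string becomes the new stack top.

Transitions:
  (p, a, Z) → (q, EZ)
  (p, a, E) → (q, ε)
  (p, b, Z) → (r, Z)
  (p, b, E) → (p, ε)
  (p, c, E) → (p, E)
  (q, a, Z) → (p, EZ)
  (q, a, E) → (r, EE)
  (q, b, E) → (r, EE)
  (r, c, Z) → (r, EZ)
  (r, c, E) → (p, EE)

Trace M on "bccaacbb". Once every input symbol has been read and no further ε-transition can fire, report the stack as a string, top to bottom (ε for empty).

(p, bccaacbb, Z) ⊢ (r, ccaacbb, Z) ⊢ (r, caacbb, EZ) ⊢ (p, aacbb, EEZ) ⊢ (q, acbb, EZ) ⊢ (r, cbb, EEZ) ⊢ (p, bb, EEEZ) ⊢ (p, b, EEZ) ⊢ (p, ε, EZ)
All input consumed in state p with stack EZ.

EZ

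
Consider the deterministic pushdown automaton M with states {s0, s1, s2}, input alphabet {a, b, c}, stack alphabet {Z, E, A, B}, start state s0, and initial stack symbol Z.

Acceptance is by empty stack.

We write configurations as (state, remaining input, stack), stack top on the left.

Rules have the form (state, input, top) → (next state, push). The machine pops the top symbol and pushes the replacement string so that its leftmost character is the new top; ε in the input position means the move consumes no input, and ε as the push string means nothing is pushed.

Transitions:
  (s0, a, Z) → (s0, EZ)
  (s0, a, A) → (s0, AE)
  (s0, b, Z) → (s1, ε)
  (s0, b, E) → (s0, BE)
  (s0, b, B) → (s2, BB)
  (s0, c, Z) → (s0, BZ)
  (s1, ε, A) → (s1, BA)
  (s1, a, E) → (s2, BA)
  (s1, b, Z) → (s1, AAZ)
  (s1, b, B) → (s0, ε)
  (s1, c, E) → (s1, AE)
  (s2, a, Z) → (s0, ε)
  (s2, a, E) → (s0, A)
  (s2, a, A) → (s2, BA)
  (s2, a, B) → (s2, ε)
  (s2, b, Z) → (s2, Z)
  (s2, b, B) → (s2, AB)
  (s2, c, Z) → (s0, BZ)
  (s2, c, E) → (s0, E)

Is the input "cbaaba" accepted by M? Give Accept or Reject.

(s0, cbaaba, Z) ⊢ (s0, baaba, BZ) ⊢ (s2, aaba, BBZ) ⊢ (s2, aba, BZ) ⊢ (s2, ba, Z) ⊢ (s2, a, Z) ⊢ (s0, ε, ε)
All input consumed and the stack is empty.

Accept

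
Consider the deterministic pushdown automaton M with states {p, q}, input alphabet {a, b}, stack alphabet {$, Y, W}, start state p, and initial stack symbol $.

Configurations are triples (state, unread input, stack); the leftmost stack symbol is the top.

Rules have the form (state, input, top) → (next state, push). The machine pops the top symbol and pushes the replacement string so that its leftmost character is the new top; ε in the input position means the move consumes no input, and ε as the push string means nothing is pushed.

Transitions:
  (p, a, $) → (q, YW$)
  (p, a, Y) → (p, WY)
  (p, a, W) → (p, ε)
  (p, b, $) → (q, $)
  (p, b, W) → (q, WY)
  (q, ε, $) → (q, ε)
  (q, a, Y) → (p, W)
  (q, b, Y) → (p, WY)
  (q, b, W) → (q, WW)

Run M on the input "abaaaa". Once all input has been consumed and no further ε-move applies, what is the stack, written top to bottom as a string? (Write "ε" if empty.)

(p, abaaaa, $)
  read a, top $: go to q, push YW$ → (q, baaaa, YW$)
  read b, top Y: go to p, push WY → (p, aaaa, WYW$)
  read a, top W: go to p, push ε → (p, aaa, YW$)
  read a, top Y: go to p, push WY → (p, aa, WYW$)
  read a, top W: go to p, push ε → (p, a, YW$)
  read a, top Y: go to p, push WY → (p, ε, WYW$)
All input consumed in state p with stack WYW$.

WYW$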